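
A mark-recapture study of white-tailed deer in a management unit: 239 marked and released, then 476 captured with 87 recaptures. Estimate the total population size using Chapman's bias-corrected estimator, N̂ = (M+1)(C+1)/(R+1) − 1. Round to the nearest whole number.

N ≈ 1300

N̂ = (239+1)(476+1)/(87+1) − 1 = 240·477/88 − 1
= 114480/88 − 1 ≈ 1300.9 − 1 ≈ 1299.9 → 1300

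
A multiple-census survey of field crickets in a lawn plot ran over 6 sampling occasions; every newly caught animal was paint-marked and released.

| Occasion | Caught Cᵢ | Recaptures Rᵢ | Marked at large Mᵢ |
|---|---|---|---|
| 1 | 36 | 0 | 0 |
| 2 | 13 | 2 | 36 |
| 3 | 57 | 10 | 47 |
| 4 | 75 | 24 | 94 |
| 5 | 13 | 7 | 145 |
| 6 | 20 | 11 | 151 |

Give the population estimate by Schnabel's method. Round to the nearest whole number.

N ≈ 280

Σ MᵢCᵢ = 0·36 + 36·13 + 47·57 + 94·75 + 145·13 + 151·20 = 0 + 468 + 2679 + 7050 + 1885 + 3020 = 15102
Σ Rᵢ = 0 + 2 + 10 + 24 + 7 + 11 = 54
N̂ = 15102 / 54 ≈ 279.7 → 280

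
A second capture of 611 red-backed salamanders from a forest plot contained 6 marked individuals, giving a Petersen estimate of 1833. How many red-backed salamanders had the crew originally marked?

M = 18

From N = M·C/R: M = N·R / C = 1833·6 / 611 = 10998 / 611 = 18.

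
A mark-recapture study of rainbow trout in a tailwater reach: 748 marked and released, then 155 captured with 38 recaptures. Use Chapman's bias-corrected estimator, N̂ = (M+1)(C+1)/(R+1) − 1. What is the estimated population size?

N = 2995

N̂ = (748+1)(155+1)/(38+1) − 1 = 749·156/39 − 1
= 116844/39 − 1 = 2996 − 1 = 2995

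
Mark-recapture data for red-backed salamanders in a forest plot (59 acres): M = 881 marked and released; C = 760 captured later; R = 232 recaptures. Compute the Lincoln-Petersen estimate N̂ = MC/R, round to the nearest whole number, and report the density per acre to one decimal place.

density ≈ 48.9 red-backed salamanders per acre

N̂ = 881·760/232 = 669560/232 ≈ 2886.0 → 2886
Density = N̂ / area = 2886 / 59 ≈ 48.92 → 48.9 per acre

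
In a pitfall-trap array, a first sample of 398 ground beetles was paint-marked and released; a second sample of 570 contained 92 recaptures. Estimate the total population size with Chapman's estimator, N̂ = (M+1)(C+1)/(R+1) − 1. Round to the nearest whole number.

N ≈ 2449

N̂ = (398+1)(570+1)/(92+1) − 1 = 399·571/93 − 1
= 227829/93 − 1 ≈ 2449.8 − 1 ≈ 2448.8 → 2449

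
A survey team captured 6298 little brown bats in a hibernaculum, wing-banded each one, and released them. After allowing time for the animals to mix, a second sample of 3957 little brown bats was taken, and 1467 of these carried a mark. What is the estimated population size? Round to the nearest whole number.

Lincoln-Petersen assumes M/N = R/C, so N = M·C / R.
N = (6298 × 3957) / 1467 = 24921186 / 1467 ≈ 16987.9 → 16988

N ≈ 16,988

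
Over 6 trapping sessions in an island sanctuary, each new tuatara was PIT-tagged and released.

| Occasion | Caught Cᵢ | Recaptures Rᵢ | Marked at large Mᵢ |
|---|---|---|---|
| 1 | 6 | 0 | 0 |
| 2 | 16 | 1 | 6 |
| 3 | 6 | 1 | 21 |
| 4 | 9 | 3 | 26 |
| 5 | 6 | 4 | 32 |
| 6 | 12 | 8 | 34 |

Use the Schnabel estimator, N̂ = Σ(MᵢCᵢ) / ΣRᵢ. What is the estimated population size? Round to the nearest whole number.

Σ MᵢCᵢ = 0·6 + 6·16 + 21·6 + 26·9 + 32·6 + 34·12 = 0 + 96 + 126 + 234 + 192 + 408 = 1056
Σ Rᵢ = 0 + 1 + 1 + 3 + 4 + 8 = 17
N̂ = 1056 / 17 ≈ 62.1 → 62

N ≈ 62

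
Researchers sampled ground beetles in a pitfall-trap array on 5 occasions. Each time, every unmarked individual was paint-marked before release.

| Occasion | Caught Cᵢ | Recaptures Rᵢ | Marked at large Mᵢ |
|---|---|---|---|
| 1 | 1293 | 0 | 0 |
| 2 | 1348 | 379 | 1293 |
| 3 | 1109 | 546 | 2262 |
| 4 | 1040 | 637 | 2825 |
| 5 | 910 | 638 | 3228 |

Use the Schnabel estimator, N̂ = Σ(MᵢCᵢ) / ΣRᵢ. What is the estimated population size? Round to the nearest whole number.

N ≈ 4603

Σ MᵢCᵢ = 0·1293 + 1293·1348 + 2262·1109 + 2825·1040 + 3228·910 = 0 + 1742964 + 2508558 + 2938000 + 2937480 = 10127002
Σ Rᵢ = 0 + 379 + 546 + 637 + 638 = 2200
N̂ = 10127002 / 2200 ≈ 4603.2 → 4603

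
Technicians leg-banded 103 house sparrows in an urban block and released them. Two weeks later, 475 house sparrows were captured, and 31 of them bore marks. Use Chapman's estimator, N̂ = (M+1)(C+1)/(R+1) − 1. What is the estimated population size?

N̂ = (103+1)(475+1)/(31+1) − 1 = 104·476/32 − 1
= 49504/32 − 1 = 1547 − 1 = 1546

N = 1546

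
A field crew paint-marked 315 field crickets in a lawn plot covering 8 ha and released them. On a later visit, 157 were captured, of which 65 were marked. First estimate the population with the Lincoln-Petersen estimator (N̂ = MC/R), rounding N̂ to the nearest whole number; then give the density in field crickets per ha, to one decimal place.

N̂ = 315·157/65 = 49455/65 ≈ 760.8 → 761
Density = N̂ / area = 761 / 8 ≈ 95.12 → 95.1 per ha

density ≈ 95.1 field crickets per ha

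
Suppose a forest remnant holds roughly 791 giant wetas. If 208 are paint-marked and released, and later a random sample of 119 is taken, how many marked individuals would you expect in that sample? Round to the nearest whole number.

expected recaptures ≈ 31

Expected recaptures E[R] = M·C / N.
E[R] = 208 × 119 / 791 = 24752 / 791 ≈ 31.3 → 31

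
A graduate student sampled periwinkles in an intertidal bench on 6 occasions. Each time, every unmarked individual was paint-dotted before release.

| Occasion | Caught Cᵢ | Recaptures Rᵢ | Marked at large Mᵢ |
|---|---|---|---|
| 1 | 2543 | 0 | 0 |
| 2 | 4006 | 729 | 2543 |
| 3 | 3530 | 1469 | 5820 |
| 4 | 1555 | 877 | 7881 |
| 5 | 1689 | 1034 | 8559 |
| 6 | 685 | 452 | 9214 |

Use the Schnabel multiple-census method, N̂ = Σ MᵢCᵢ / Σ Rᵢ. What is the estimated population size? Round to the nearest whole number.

N ≈ 13,978

Σ MᵢCᵢ = 0·2543 + 2543·4006 + 5820·3530 + 7881·1555 + 8559·1689 + 9214·685 = 0 + 10187258 + 20544600 + 12254955 + 14456151 + 6311590 = 63754554
Σ Rᵢ = 0 + 729 + 1469 + 877 + 1034 + 452 = 4561
N̂ = 63754554 / 4561 ≈ 13978.2 → 13978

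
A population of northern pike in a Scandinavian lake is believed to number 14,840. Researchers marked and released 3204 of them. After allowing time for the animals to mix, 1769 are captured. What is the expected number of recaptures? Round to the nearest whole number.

expected recaptures ≈ 382

The marked fraction of the population is 3204/14840, so in a sample of 1769 expect C·(M/N) marked.
E[R] = 3204 × 1769 / 14840 = 5667876 / 14840 ≈ 381.9 → 382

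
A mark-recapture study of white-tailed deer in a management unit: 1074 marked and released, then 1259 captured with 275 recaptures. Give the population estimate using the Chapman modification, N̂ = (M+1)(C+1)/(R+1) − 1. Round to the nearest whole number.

N̂ = (1074+1)(1259+1)/(275+1) − 1 = 1075·1260/276 − 1
= 1354500/276 − 1 ≈ 4907.6 − 1 ≈ 4906.6 → 4907

N ≈ 4907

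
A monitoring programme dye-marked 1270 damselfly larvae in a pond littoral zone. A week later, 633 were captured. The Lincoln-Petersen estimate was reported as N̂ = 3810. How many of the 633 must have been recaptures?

From N = M·C/R: R = M·C / N = 1270·633 / 3810 = 803910 / 3810 = 211.

R = 211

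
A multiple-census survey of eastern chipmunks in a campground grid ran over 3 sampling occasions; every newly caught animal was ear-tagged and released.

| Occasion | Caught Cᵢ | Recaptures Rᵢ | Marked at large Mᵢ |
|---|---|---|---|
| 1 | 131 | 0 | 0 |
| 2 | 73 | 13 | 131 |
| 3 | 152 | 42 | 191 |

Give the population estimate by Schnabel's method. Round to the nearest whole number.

Σ MᵢCᵢ = 0·131 + 131·73 + 191·152 = 0 + 9563 + 29032 = 38595
Σ Rᵢ = 0 + 13 + 42 = 55
N̂ = 38595 / 55 ≈ 701.7 → 702

N ≈ 702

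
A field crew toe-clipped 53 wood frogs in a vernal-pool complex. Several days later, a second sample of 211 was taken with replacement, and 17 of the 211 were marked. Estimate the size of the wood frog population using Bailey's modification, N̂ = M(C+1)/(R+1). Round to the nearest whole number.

N ≈ 624

N̂ = 53·(211+1)/(17+1) = 53·212/18 = 11236/18 ≈ 624.2 → 624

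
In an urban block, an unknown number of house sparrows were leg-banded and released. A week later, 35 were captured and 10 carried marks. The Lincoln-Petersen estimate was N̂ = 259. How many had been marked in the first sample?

M = 74

From N = M·C/R: M = N·R / C = 259·10 / 35 = 2590 / 35 = 74.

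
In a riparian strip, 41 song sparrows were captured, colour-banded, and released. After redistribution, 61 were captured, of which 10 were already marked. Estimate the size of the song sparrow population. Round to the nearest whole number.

Lincoln-Petersen assumes M/N = R/C, so N = M·C / R.
N = (41 × 61) / 10 = 2501 / 10 ≈ 250.1 → 250

N ≈ 250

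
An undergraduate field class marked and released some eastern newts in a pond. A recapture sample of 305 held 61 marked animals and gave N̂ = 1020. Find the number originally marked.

From N = M·C/R: M = N·R / C = 1020·61 / 305 = 62220 / 305 = 204.

M = 204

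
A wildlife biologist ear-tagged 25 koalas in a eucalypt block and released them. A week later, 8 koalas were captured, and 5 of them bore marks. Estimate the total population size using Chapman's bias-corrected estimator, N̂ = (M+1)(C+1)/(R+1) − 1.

N = 38

N̂ = (25+1)(8+1)/(5+1) − 1 = 26·9/6 − 1
= 234/6 − 1 = 39 − 1 = 38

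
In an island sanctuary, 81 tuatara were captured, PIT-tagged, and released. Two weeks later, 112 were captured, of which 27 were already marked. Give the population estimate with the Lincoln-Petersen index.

N = 336

The marked fraction in the recapture sample should equal the marked fraction in the population: 27/112 = 81/N.
N = (81 × 112) / 27 = 9072 / 27 = 336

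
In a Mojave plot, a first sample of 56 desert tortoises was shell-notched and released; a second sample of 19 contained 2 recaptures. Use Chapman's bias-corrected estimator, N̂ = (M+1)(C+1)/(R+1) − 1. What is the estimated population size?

N = 379

N̂ = (56+1)(19+1)/(2+1) − 1 = 57·20/3 − 1
= 1140/3 − 1 = 380 − 1 = 379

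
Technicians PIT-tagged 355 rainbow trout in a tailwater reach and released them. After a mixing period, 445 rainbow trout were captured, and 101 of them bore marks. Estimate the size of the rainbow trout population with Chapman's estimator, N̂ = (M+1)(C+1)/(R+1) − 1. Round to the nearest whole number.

N̂ = (355+1)(445+1)/(101+1) − 1 = 356·446/102 − 1
= 158776/102 − 1 ≈ 1556.6 − 1 ≈ 1555.6 → 1556

N ≈ 1556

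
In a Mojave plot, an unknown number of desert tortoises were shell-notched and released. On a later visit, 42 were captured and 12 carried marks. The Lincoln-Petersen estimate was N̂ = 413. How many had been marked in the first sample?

From N = M·C/R: M = N·R / C = 413·12 / 42 = 4956 / 42 = 118.

M = 118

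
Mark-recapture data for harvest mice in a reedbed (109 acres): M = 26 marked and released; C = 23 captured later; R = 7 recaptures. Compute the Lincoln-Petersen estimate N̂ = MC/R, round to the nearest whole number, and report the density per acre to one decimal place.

density ≈ 0.8 harvest mice per acre

N̂ = 26·23/7 = 598/7 ≈ 85.4 → 85
Density = N̂ / area = 85 / 109 ≈ 0.78 → 0.8 per acre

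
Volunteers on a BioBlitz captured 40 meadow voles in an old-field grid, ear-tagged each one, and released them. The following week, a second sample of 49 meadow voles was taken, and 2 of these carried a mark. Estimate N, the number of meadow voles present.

N = 980

Lincoln-Petersen assumes M/N = R/C, so N = M·C / R.
N = (40 × 49) / 2 = 1960 / 2 = 980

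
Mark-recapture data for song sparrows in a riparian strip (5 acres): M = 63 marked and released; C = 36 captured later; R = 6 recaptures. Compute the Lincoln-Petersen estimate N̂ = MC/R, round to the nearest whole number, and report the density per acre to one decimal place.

N̂ = 63·36/6 = 2268/6 = 378
Density = N̂ / area = 378 / 5 ≈ 75.60 → 75.6 per acre

density ≈ 75.6 song sparrows per acre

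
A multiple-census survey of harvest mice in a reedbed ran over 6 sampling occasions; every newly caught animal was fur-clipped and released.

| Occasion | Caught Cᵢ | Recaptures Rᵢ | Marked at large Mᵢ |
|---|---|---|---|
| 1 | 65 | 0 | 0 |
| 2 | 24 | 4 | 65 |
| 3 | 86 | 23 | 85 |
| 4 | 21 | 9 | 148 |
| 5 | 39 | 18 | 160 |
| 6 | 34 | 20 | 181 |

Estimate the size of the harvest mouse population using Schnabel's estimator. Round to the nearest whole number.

N ≈ 329

Σ MᵢCᵢ = 0·65 + 65·24 + 85·86 + 148·21 + 160·39 + 181·34 = 0 + 1560 + 7310 + 3108 + 6240 + 6154 = 24372
Σ Rᵢ = 0 + 4 + 23 + 9 + 18 + 20 = 74
N̂ = 24372 / 74 ≈ 329.4 → 329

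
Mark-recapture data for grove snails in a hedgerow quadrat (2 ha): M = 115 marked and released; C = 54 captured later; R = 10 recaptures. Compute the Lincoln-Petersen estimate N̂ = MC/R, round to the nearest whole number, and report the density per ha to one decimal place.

N̂ = 115·54/10 = 6210/10 = 621
Density = N̂ / area = 621 / 2 ≈ 310.50 → 310.5 per ha

density ≈ 310.5 grove snails per ha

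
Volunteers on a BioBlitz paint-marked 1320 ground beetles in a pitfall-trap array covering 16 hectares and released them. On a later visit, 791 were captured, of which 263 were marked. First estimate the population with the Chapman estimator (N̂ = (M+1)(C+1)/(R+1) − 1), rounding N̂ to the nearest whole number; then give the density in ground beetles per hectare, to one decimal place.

density ≈ 247.6 ground beetles per hectare

N̂ = 1321·792/264 − 1 = 1046232/264 − 1 = 3962
Density = N̂ / area = 3962 / 16 ≈ 247.62 → 247.6 per hectare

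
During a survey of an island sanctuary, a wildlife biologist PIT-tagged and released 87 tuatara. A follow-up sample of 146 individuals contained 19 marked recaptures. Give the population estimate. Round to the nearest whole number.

N ≈ 669

The marked fraction in the recapture sample should equal the marked fraction in the population: 19/146 = 87/N.
N = (87 × 146) / 19 = 12702 / 19 ≈ 668.5 → 669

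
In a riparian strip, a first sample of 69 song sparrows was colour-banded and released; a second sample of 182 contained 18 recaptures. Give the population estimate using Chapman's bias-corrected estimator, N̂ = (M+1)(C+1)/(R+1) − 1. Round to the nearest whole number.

N ≈ 673

N̂ = (69+1)(182+1)/(18+1) − 1 = 70·183/19 − 1
= 12810/19 − 1 ≈ 674.2 − 1 ≈ 673.2 → 673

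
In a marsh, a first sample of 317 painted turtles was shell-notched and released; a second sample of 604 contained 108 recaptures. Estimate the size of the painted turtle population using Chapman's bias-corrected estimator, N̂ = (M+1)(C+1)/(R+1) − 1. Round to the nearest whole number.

N̂ = (317+1)(604+1)/(108+1) − 1 = 318·605/109 − 1
= 192390/109 − 1 ≈ 1765.0 − 1 ≈ 1764.0 → 1764

N ≈ 1764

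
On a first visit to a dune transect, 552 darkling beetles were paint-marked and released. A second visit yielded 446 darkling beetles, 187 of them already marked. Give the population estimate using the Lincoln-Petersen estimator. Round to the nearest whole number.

Lincoln-Petersen assumes M/N = R/C, so N = M·C / R.
N = (552 × 446) / 187 = 246192 / 187 ≈ 1316.5 → 1317

N ≈ 1317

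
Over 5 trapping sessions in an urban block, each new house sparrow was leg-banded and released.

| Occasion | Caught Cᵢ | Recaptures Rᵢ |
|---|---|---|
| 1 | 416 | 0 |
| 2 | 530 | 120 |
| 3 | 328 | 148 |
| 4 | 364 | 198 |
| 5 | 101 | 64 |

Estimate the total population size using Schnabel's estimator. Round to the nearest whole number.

N ≈ 1841

Marked at large before each occasion: Mᵢ = Σⱼ<ᵢ (Cⱼ − Rⱼ) → M1=0, M2=416, M3=826, M4=1006, M5=1172
Σ MᵢCᵢ = 0·416 + 416·530 + 826·328 + 1006·364 + 1172·101 = 0 + 220480 + 270928 + 366184 + 118372 = 975964
Σ Rᵢ = 0 + 120 + 148 + 198 + 64 = 530
N̂ = 975964 / 530 ≈ 1841.4 → 1841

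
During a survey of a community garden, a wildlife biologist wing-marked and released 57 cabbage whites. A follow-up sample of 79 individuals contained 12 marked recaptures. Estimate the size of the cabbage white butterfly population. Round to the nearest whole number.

N ≈ 375

N = (57 × 79) / 12 = 4503 / 12 ≈ 375.2 → 375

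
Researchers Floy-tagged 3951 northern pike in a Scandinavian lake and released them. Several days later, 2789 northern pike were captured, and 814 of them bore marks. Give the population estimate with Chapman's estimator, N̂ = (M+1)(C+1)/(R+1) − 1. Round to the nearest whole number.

N ≈ 13,528

N̂ = (3951+1)(2789+1)/(814+1) − 1 = 3952·2790/815 − 1
= 11026080/815 − 1 ≈ 13528.9 − 1 ≈ 13527.9 → 13528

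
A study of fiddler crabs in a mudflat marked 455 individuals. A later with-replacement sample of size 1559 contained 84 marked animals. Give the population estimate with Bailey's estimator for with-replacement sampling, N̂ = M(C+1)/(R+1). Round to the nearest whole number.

N̂ = 455·(1559+1)/(84+1) = 455·1560/85 = 709800/85 ≈ 8350.6 → 8351

N ≈ 8351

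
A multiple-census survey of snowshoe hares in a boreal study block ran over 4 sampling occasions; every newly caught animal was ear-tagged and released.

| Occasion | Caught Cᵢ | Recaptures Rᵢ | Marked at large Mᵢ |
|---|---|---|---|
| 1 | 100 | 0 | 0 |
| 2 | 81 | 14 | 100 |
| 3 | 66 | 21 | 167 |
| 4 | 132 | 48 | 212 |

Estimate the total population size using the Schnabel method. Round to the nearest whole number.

N ≈ 568

Σ MᵢCᵢ = 0·100 + 100·81 + 167·66 + 212·132 = 0 + 8100 + 11022 + 27984 = 47106
Σ Rᵢ = 0 + 14 + 21 + 48 = 83
N̂ = 47106 / 83 ≈ 567.5 → 568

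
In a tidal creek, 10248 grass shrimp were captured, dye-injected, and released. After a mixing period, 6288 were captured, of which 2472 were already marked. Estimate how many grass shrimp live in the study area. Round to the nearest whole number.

N ≈ 26,068

N = (10248 × 6288) / 2472 = 64439424 / 2472 ≈ 26067.7 → 26068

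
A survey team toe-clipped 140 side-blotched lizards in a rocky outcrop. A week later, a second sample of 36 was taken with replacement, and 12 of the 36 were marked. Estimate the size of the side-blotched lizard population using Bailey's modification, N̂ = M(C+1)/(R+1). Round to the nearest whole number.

N̂ = 140·(36+1)/(12+1) = 140·37/13 = 5180/13 ≈ 398.46 → 398

N ≈ 398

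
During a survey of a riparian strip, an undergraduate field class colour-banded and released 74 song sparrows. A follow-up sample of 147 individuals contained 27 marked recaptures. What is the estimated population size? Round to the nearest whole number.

N ≈ 403

N = (74 × 147) / 27 = 10878 / 27 ≈ 402.9 → 403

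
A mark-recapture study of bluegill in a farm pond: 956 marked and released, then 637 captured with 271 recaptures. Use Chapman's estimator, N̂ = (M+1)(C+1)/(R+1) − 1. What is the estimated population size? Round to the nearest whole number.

N ≈ 2244

N̂ = (956+1)(637+1)/(271+1) − 1 = 957·638/272 − 1
= 610566/272 − 1 ≈ 2244.7 − 1 ≈ 2243.7 → 2244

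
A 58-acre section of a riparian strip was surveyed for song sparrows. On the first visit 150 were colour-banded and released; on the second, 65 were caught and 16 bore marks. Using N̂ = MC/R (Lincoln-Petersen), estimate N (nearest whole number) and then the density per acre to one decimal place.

N̂ = 150·65/16 = 9750/16 ≈ 609.4 → 609
Density = N̂ / area = 609 / 58 ≈ 10.50 → 10.5 per acre

density ≈ 10.5 song sparrows per acre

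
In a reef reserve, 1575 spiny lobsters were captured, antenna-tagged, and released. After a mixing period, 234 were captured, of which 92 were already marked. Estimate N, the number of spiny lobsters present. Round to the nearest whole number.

Lincoln-Petersen assumes M/N = R/C, so N = M·C / R.
N = (1575 × 234) / 92 = 368550 / 92 ≈ 4006.0 → 4006

N ≈ 4006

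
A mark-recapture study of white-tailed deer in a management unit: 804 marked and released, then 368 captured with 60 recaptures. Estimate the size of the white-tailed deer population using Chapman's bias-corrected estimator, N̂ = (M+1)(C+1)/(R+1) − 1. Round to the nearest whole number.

N̂ = (804+1)(368+1)/(60+1) − 1 = 805·369/61 − 1
= 297045/61 − 1 ≈ 4869.6 − 1 ≈ 4868.6 → 4869

N ≈ 4869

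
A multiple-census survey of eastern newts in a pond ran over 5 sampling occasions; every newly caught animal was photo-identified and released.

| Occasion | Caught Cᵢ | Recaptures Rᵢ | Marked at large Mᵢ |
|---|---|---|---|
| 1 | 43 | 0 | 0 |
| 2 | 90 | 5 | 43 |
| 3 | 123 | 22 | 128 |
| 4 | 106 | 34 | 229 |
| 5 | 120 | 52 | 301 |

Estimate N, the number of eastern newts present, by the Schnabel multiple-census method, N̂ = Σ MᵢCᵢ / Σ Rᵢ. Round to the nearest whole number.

N ≈ 708

Σ MᵢCᵢ = 0·43 + 43·90 + 128·123 + 229·106 + 301·120 = 0 + 3870 + 15744 + 24274 + 36120 = 80008
Σ Rᵢ = 0 + 5 + 22 + 34 + 52 = 113
N̂ = 80008 / 113 ≈ 708.0 → 708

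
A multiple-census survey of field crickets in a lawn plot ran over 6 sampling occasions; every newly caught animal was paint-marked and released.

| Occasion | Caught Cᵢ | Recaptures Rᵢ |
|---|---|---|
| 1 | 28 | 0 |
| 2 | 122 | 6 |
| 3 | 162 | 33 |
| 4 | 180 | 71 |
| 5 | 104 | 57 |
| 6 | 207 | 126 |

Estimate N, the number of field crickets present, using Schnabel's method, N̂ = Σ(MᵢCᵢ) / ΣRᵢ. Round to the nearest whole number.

Marked at large before each occasion: Mᵢ = Σⱼ<ᵢ (Cⱼ − Rⱼ) → M1=0, M2=28, M3=144, M4=273, M5=382, M6=429
Σ MᵢCᵢ = 0·28 + 28·122 + 144·162 + 273·180 + 382·104 + 429·207 = 0 + 3416 + 23328 + 49140 + 39728 + 88803 = 204415
Σ Rᵢ = 0 + 6 + 33 + 71 + 57 + 126 = 293
N̂ = 204415 / 293 ≈ 697.7 → 698

N ≈ 698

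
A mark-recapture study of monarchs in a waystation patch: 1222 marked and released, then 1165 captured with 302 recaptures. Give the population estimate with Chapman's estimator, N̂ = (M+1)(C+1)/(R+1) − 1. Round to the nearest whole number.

N ≈ 4705

N̂ = (1222+1)(1165+1)/(302+1) − 1 = 1223·1166/303 − 1
= 1426018/303 − 1 ≈ 4706.3 − 1 ≈ 4705.3 → 4705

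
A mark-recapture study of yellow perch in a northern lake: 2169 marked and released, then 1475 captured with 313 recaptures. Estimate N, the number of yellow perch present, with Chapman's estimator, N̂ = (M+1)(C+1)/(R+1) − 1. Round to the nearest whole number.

N̂ = (2169+1)(1475+1)/(313+1) − 1 = 2170·1476/314 − 1
= 3202920/314 − 1 ≈ 10200.4 − 1 ≈ 10199.4 → 10199

N ≈ 10,199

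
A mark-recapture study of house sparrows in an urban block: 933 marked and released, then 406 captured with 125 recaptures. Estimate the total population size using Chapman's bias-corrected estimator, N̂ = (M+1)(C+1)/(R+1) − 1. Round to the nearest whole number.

N ≈ 3016

N̂ = (933+1)(406+1)/(125+1) − 1 = 934·407/126 − 1
= 380138/126 − 1 ≈ 3017.0 − 1 ≈ 3016.0 → 3016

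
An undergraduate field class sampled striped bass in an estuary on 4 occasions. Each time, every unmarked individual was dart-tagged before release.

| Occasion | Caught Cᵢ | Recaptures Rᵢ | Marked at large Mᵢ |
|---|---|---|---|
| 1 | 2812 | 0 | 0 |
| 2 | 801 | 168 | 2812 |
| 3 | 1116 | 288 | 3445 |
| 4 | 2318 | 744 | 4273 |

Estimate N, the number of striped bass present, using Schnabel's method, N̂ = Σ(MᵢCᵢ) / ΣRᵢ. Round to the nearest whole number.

N ≈ 13,335

Σ MᵢCᵢ = 0·2812 + 2812·801 + 3445·1116 + 4273·2318 = 0 + 2252412 + 3844620 + 9904814 = 16001846
Σ Rᵢ = 0 + 168 + 288 + 744 = 1200
N̂ = 16001846 / 1200 ≈ 13334.9 → 13335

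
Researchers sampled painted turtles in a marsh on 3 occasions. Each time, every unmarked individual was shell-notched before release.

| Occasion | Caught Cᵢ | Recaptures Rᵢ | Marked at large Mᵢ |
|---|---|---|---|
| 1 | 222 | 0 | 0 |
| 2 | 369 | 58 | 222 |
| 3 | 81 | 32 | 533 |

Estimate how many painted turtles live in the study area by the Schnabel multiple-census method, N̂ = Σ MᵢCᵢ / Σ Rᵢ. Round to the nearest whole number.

N ≈ 1390

Σ MᵢCᵢ = 0·222 + 222·369 + 533·81 = 0 + 81918 + 43173 = 125091
Σ Rᵢ = 0 + 58 + 32 = 90
N̂ = 125091 / 90 ≈ 1389.9 → 1390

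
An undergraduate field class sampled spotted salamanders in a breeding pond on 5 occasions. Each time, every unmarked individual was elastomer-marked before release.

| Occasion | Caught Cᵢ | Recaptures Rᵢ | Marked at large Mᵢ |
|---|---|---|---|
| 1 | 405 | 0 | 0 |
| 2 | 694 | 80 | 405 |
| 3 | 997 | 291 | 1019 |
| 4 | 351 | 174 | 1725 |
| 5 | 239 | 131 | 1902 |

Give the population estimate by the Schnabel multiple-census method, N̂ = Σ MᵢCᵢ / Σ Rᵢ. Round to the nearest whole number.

Σ MᵢCᵢ = 0·405 + 405·694 + 1019·997 + 1725·351 + 1902·239 = 0 + 281070 + 1015943 + 605475 + 454578 = 2357066
Σ Rᵢ = 0 + 80 + 291 + 174 + 131 = 676
N̂ = 2357066 / 676 ≈ 3486.8 → 3487

N ≈ 3487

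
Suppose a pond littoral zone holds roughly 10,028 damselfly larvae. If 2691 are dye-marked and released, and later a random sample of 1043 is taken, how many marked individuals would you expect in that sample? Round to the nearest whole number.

expected recaptures ≈ 280

The marked fraction of the population is 2691/10028, so in a sample of 1043 expect C·(M/N) marked.
E[R] = 2691 × 1043 / 10028 = 2806713 / 10028 ≈ 279.9 → 280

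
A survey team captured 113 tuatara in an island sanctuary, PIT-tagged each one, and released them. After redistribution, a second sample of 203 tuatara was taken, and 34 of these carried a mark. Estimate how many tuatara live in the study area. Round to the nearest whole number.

N ≈ 675

N = (113 × 203) / 34 = 22939 / 34 ≈ 674.7 → 675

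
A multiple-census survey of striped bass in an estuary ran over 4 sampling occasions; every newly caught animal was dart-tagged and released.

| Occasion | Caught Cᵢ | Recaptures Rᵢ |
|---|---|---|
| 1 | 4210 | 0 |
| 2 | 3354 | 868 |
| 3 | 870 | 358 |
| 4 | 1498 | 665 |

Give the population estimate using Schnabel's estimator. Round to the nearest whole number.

Marked at large before each occasion: Mᵢ = Σⱼ<ᵢ (Cⱼ − Rⱼ) → M1=0, M2=4210, M3=6696, M4=7208
Σ MᵢCᵢ = 0·4210 + 4210·3354 + 6696·870 + 7208·1498 = 0 + 14120340 + 5825520 + 10797584 = 30743444
Σ Rᵢ = 0 + 868 + 358 + 665 = 1891
N̂ = 30743444 / 1891 ≈ 16257.8 → 16258

N ≈ 16,258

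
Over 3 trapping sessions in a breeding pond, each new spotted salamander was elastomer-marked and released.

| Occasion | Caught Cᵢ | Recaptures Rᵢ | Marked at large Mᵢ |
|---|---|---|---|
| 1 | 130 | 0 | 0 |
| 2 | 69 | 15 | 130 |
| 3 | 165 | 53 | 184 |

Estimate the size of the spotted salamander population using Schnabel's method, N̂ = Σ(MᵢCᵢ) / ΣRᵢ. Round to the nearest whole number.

Σ MᵢCᵢ = 0·130 + 130·69 + 184·165 = 0 + 8970 + 30360 = 39330
Σ Rᵢ = 0 + 15 + 53 = 68
N̂ = 39330 / 68 ≈ 578.4 → 578

N ≈ 578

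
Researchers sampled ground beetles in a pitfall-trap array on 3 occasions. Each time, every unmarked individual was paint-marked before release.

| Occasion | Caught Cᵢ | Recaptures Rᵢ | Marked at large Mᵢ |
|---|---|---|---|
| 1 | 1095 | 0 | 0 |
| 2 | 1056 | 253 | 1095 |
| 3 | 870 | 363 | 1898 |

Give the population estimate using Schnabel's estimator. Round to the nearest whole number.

N ≈ 4558

Σ MᵢCᵢ = 0·1095 + 1095·1056 + 1898·870 = 0 + 1156320 + 1651260 = 2807580
Σ Rᵢ = 0 + 253 + 363 = 616
N̂ = 2807580 / 616 ≈ 4557.8 → 4558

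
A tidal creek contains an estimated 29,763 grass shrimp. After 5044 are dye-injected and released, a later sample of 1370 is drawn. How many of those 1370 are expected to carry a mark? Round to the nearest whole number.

expected recaptures ≈ 232

The marked fraction of the population is 5044/29763, so in a sample of 1370 expect C·(M/N) marked.
E[R] = 5044 × 1370 / 29763 = 6910280 / 29763 ≈ 232.2 → 232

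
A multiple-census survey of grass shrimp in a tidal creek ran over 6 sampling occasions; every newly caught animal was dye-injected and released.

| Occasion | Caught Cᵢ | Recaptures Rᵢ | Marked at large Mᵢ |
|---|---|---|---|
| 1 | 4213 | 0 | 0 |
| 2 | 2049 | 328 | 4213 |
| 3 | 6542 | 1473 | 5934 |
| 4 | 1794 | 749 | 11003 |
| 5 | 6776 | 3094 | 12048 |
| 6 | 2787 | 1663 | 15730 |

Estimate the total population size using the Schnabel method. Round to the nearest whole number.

Σ MᵢCᵢ = 0·4213 + 4213·2049 + 5934·6542 + 11003·1794 + 12048·6776 + 15730·2787 = 0 + 8632437 + 38820228 + 19739382 + 81637248 + 43839510 = 192668805
Σ Rᵢ = 0 + 328 + 1473 + 749 + 3094 + 1663 = 7307
N̂ = 192668805 / 7307 ≈ 26367.7 → 26368

N ≈ 26,368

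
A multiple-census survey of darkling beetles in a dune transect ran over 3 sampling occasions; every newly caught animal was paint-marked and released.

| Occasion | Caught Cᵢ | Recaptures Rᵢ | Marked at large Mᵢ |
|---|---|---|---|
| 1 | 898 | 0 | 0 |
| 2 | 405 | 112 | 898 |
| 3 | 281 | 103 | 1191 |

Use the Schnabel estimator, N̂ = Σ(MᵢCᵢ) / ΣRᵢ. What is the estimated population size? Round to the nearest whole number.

N ≈ 3248

Σ MᵢCᵢ = 0·898 + 898·405 + 1191·281 = 0 + 363690 + 334671 = 698361
Σ Rᵢ = 0 + 112 + 103 = 215
N̂ = 698361 / 215 ≈ 3248.2 → 3248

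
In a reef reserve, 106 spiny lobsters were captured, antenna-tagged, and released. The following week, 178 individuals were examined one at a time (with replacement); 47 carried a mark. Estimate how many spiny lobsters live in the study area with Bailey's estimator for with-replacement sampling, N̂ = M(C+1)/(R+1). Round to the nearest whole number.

N̂ = 106·(178+1)/(47+1) = 106·179/48 = 18974/48 ≈ 395.3 → 395

N ≈ 395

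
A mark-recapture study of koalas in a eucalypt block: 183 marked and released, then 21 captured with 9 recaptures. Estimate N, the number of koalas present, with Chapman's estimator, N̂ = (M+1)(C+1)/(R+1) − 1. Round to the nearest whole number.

N̂ = (183+1)(21+1)/(9+1) − 1 = 184·22/10 − 1
= 4048/10 − 1 ≈ 404.8 − 1 ≈ 403.8 → 404

N ≈ 404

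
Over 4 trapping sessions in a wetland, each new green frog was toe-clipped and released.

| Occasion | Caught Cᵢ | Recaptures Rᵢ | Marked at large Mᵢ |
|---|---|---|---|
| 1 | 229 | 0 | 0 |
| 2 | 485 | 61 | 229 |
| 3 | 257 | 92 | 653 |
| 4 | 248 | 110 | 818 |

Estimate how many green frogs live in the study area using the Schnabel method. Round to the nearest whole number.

Σ MᵢCᵢ = 0·229 + 229·485 + 653·257 + 818·248 = 0 + 111065 + 167821 + 202864 = 481750
Σ Rᵢ = 0 + 61 + 92 + 110 = 263
N̂ = 481750 / 263 ≈ 1831.7 → 1832

N ≈ 1832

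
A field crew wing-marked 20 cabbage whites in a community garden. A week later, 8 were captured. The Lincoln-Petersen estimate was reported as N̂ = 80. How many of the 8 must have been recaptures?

R = 2

From N = M·C/R: R = M·C / N = 20·8 / 80 = 160 / 80 = 2.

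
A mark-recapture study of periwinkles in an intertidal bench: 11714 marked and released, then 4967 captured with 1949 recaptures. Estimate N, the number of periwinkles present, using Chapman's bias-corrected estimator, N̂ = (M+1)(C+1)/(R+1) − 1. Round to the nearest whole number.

N̂ = (11714+1)(4967+1)/(1949+1) − 1 = 11715·4968/1950 − 1
= 58200120/1950 − 1 ≈ 29846.2 − 1 ≈ 29845.2 → 29845

N ≈ 29,845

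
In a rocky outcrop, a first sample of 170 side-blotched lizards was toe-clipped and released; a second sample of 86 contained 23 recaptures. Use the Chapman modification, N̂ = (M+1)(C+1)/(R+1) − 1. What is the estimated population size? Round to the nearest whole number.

N̂ = (170+1)(86+1)/(23+1) − 1 = 171·87/24 − 1
= 14877/24 − 1 ≈ 619.9 − 1 ≈ 618.9 → 619

N ≈ 619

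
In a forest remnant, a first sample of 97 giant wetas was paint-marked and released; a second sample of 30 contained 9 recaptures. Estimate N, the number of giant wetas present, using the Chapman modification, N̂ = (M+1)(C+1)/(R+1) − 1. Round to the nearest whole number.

N ≈ 303

N̂ = (97+1)(30+1)/(9+1) − 1 = 98·31/10 − 1
= 3038/10 − 1 ≈ 303.8 − 1 ≈ 302.8 → 303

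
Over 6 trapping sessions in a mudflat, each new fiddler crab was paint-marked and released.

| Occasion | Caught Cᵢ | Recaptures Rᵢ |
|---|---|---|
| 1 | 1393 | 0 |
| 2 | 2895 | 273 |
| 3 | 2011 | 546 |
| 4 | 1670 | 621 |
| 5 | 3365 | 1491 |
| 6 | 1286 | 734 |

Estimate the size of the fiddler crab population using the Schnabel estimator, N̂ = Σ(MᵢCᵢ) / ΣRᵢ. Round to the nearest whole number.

N ≈ 14,743

Marked at large before each occasion: Mᵢ = Σⱼ<ᵢ (Cⱼ − Rⱼ) → M1=0, M2=1393, M3=4015, M4=5480, M5=6529, M6=8403
Σ MᵢCᵢ = 0·1393 + 1393·2895 + 4015·2011 + 5480·1670 + 6529·3365 + 8403·1286 = 0 + 4032735 + 8074165 + 9151600 + 21970085 + 10806258 = 54034843
Σ Rᵢ = 0 + 273 + 546 + 621 + 1491 + 734 = 3665
N̂ = 54034843 / 3665 ≈ 14743.48 → 14743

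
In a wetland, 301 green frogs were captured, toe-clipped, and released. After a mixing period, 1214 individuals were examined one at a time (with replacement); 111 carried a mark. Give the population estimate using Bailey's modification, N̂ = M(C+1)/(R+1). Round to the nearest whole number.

N ≈ 3265

N̂ = 301·(1214+1)/(111+1) = 301·1215/112 = 365715/112 ≈ 3265.3 → 3265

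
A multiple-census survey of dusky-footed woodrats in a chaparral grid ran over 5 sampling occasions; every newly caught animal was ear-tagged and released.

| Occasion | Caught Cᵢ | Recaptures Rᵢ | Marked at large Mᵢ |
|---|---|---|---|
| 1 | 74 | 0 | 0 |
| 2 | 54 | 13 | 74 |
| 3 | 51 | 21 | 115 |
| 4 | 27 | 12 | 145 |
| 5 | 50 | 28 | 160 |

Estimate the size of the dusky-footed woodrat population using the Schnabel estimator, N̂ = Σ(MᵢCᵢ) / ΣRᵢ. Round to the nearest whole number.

N ≈ 294

Σ MᵢCᵢ = 0·74 + 74·54 + 115·51 + 145·27 + 160·50 = 0 + 3996 + 5865 + 3915 + 8000 = 21776
Σ Rᵢ = 0 + 13 + 21 + 12 + 28 = 74
N̂ = 21776 / 74 ≈ 294.3 → 294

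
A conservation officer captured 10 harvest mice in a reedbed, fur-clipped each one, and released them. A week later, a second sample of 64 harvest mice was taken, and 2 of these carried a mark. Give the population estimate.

N = 320

N = (10 × 64) / 2 = 640 / 2 = 320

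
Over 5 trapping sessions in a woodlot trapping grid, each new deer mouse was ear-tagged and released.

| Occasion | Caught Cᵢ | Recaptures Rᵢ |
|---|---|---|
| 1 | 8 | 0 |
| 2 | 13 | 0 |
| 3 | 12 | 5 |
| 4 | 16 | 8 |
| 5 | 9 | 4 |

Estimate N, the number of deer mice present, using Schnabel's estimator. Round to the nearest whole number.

Marked at large before each occasion: Mᵢ = Σⱼ<ᵢ (Cⱼ − Rⱼ) → M1=0, M2=8, M3=21, M4=28, M5=36
Σ MᵢCᵢ = 0·8 + 8·13 + 21·12 + 28·16 + 36·9 = 0 + 104 + 252 + 448 + 324 = 1128
Σ Rᵢ = 0 + 0 + 5 + 8 + 4 = 17
N̂ = 1128 / 17 ≈ 66.4 → 66

N ≈ 66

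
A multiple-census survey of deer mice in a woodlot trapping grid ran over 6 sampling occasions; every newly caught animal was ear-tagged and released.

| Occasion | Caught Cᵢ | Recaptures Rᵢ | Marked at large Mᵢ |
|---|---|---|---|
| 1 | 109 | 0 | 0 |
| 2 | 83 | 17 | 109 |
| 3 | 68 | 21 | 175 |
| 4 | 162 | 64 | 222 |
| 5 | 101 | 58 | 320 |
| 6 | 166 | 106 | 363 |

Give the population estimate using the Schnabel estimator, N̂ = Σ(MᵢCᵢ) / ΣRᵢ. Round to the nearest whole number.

N ≈ 562

Σ MᵢCᵢ = 0·109 + 109·83 + 175·68 + 222·162 + 320·101 + 363·166 = 0 + 9047 + 11900 + 35964 + 32320 + 60258 = 149489
Σ Rᵢ = 0 + 17 + 21 + 64 + 58 + 106 = 266
N̂ = 149489 / 266 ≈ 562.0 → 562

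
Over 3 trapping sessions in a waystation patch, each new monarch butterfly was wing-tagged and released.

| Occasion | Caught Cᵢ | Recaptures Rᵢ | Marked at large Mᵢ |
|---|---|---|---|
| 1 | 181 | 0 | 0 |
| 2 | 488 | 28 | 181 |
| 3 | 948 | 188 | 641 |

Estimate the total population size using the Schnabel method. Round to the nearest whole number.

N ≈ 3222

Σ MᵢCᵢ = 0·181 + 181·488 + 641·948 = 0 + 88328 + 607668 = 695996
Σ Rᵢ = 0 + 28 + 188 = 216
N̂ = 695996 / 216 ≈ 3222.2 → 3222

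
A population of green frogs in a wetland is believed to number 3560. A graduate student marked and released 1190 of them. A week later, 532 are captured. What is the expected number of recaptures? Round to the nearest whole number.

The marked fraction of the population is 1190/3560, so in a sample of 532 expect C·(M/N) marked.
E[R] = 1190 × 532 / 3560 = 633080 / 3560 ≈ 177.8 → 178

expected recaptures ≈ 178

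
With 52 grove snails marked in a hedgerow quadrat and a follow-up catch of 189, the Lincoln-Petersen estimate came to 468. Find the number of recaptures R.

From N = M·C/R: R = M·C / N = 52·189 / 468 = 9828 / 468 = 21.

R = 21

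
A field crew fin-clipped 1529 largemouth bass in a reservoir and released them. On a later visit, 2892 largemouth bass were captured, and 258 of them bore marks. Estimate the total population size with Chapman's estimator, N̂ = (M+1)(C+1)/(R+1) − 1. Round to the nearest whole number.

N̂ = (1529+1)(2892+1)/(258+1) − 1 = 1530·2893/259 − 1
= 4426290/259 − 1 ≈ 17089.9 − 1 ≈ 17088.9 → 17089

N ≈ 17,089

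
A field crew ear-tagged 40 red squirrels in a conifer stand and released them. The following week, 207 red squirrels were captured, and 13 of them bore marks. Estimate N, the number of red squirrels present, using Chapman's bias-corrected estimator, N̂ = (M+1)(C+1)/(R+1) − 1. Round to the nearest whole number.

N ≈ 608

N̂ = (40+1)(207+1)/(13+1) − 1 = 41·208/14 − 1
= 8528/14 − 1 ≈ 609.1 − 1 ≈ 608.1 → 608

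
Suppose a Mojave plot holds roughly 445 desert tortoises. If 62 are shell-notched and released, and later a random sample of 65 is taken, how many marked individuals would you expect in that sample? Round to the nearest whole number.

Expected recaptures E[R] = M·C / N.
E[R] = 62 × 65 / 445 = 4030 / 445 ≈ 9.1 → 9

expected recaptures ≈ 9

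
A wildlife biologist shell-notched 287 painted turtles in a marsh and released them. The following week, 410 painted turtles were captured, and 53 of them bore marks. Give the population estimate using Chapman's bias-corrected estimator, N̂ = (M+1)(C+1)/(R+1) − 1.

N̂ = (287+1)(410+1)/(53+1) − 1 = 288·411/54 − 1
= 118368/54 − 1 = 2192 − 1 = 2191

N = 2191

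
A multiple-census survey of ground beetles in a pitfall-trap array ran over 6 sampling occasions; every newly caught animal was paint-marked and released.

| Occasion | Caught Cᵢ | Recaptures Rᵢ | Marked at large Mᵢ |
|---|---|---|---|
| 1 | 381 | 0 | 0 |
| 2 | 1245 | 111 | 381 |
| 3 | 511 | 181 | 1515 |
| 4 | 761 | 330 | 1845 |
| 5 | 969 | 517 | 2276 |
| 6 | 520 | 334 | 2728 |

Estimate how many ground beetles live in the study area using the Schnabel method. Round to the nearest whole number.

N ≈ 4261

Σ MᵢCᵢ = 0·381 + 381·1245 + 1515·511 + 1845·761 + 2276·969 + 2728·520 = 0 + 474345 + 774165 + 1404045 + 2205444 + 1418560 = 6276559
Σ Rᵢ = 0 + 111 + 181 + 330 + 517 + 334 = 1473
N̂ = 6276559 / 1473 ≈ 4261.1 → 4261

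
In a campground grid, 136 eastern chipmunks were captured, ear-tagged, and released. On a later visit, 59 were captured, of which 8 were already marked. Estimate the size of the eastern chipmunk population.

The marked fraction in the recapture sample should equal the marked fraction in the population: 8/59 = 136/N.
N = (136 × 59) / 8 = 8024 / 8 = 1003

N = 1003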